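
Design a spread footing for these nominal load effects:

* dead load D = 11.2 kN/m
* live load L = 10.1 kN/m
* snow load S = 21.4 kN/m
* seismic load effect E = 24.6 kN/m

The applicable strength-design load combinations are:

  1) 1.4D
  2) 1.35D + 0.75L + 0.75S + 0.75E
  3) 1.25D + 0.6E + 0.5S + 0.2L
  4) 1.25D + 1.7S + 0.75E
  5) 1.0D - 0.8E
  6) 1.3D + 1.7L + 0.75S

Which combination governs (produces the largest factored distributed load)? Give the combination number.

1) 1.4(11.2) = 15.68
2) 1.35(11.2) + 0.75(10.1) + 0.75(21.4) + 0.75(24.6) = 15.12 + 7.58 + 16.05 + 18.45 = 57.20
3) 1.25(11.2) + 0.6(24.6) + 0.5(21.4) + 0.2(10.1) = 14.00 + 14.76 + 10.70 + 2.02 = 41.48
4) 1.25(11.2) + 1.7(21.4) + 0.75(24.6) = 14.00 + 36.38 + 18.45 = 68.83
5) 1.0(11.2) - 0.8(24.6) = 11.20 - 19.68 = -8.48
6) 1.3(11.2) + 1.7(10.1) + 0.75(21.4) = 14.56 + 17.17 + 16.05 = 47.78
The largest value is 68.83 kN/m from combination 4.

Combination 4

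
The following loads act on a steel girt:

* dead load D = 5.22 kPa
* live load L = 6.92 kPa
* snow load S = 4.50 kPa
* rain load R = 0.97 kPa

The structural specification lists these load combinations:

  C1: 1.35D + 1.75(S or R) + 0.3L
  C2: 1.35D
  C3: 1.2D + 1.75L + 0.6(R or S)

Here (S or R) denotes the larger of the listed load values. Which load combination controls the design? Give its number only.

(S or R) → S = 4.50 kPa; (R or S) → S = 4.50 kPa.
C1: 1.35(5.22) + 1.75(4.50) + 0.3(6.92) = 17.00
C2: 1.35(5.22) = 7.05
C3: 1.2(5.22) + 1.75(6.92) + 0.6(4.50) = 6.26 + 12.11 + 2.70 = 21.07
The largest value is 21.07 kPa from combination 3.

Combination 3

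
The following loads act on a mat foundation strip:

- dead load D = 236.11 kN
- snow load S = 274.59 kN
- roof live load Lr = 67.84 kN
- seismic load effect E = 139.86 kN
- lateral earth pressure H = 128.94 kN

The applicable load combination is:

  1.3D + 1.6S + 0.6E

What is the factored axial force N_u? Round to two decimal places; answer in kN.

1.3(236.11) + 1.6(274.59) + 0.6(139.86) = 306.94 + 439.34 + 83.92 = 830.20
N_u = 830.20 kN.

830.20 kN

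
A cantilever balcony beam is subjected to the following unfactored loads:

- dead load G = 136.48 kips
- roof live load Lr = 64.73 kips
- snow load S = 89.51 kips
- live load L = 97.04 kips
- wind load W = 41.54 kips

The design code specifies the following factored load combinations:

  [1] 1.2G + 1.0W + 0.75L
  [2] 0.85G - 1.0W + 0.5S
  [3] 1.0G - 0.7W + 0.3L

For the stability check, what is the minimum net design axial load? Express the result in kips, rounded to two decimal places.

119.22 kips

[1] 1.2(136.48) + 1.0(41.54) + 0.75(97.04) = 163.78 + 41.54 + 72.78 = 278.10
[2] 0.85(136.48) - 1.0(41.54) + 0.5(89.51) = 119.22
[3] 1.0(136.48) - 0.7(41.54) + 0.3(97.04) = 136.48 - 29.08 + 29.11 = 136.51
Combination 2 gives the minimum: 119.22 kips.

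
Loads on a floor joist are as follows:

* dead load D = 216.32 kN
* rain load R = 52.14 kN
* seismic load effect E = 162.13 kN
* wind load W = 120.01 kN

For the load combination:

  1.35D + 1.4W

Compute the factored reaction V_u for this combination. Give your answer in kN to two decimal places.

1.35(216.32) + 1.4(120.01) = 460.05
V_u = 460.05 kN.

460.05 kN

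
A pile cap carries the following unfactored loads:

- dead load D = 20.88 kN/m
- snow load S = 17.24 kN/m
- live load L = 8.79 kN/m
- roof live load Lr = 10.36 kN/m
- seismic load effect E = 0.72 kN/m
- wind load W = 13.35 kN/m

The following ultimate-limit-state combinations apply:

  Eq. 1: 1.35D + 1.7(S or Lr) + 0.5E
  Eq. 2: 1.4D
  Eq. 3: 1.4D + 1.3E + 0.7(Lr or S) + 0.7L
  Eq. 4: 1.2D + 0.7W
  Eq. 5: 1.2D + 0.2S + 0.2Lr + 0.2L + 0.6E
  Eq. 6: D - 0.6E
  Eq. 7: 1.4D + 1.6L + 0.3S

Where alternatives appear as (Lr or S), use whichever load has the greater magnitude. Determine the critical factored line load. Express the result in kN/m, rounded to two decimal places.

(S or Lr) → S = 17.24 kN/m; (Lr or S) → S = 17.24 kN/m.
Eq. 1: 1.35(20.88) + 1.7(17.24) + 0.5(0.72) = 28.19 + 29.31 + 0.36 = 57.86
Eq. 2: 1.4(20.88) = 29.23
Eq. 3: 1.4(20.88) + 1.3(0.72) + 0.7(17.24) + 0.7(8.79) = 29.23 + 0.94 + 12.07 + 6.15 = 48.39
Eq. 4: 1.2(20.88) + 0.7(13.35) = 34.40
Eq. 5: 1.2(20.88) + 0.2(17.24) + 0.2(10.36) + 0.2(8.79) + 0.6(0.72) = 25.06 + 3.45 + 2.07 + 1.76 + 0.43 = 32.77
Eq. 6: 1.0(20.88) - 0.6(0.72) = 20.88 - 0.43 = 20.45
Eq. 7: 1.4(20.88) + 1.6(8.79) + 0.3(17.24) = 48.47
Maximum is from combination 1.

57.86 kN/m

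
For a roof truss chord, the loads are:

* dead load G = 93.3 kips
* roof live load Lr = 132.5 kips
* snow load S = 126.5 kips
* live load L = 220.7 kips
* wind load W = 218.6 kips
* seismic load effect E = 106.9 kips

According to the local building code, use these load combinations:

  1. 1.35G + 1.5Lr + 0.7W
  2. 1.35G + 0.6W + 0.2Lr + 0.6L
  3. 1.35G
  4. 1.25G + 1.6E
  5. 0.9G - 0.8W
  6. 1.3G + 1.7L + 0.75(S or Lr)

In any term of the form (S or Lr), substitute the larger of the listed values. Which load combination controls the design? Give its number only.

Combination 6

(S or Lr) → Lr = 132.5 kips.
1. 1.35(93.3) + 1.5(132.5) + 0.7(218.6) = 477.7
2. 1.35(93.3) + 0.6(218.6) + 0.2(132.5) + 0.6(220.7) = 416.0
3. 1.35(93.3) = 126.0
4. 1.25(93.3) + 1.6(106.9) = 287.7
5. 0.9(93.3) - 0.8(218.6) = -90.9
6. 1.3(93.3) + 1.7(220.7) + 0.75(132.5) = 595.9
The largest value is 595.9 kips from combination 6.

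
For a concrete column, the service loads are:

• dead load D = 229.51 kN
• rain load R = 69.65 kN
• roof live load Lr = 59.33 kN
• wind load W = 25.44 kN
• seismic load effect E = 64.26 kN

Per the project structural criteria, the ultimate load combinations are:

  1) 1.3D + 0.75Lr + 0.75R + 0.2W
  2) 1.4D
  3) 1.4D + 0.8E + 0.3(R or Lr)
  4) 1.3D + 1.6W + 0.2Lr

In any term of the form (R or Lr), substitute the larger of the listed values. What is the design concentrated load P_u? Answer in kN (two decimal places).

400.19 kN

(R or Lr) → R = 69.65 kN.
1) 1.3(229.51) + 0.75(59.33) + 0.75(69.65) + 0.2(25.44) = 298.36 + 44.50 + 52.24 + 5.09 = 400.19
2) 1.4(229.51) = 321.31
3) 1.4(229.51) + 0.8(64.26) + 0.3(69.65) = 321.31 + 51.41 + 20.90 = 393.62
4) 1.3(229.51) + 1.6(25.44) + 0.2(59.33) = 298.36 + 40.70 + 11.87 = 350.93
The controlling combination is 1, giving 400.19 kN.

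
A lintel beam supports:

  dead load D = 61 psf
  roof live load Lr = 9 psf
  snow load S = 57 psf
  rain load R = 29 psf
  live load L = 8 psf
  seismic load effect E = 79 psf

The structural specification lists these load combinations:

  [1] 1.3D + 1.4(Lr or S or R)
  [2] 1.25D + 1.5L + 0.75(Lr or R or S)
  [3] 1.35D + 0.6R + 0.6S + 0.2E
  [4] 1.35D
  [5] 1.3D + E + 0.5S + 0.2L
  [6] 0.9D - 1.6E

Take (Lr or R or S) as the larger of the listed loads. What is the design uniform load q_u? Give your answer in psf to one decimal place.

188.4 psf

(Lr or S or R) → S = 57 psf; (Lr or R or S) → S = 57 psf.
[1] 1.3(61) + 1.4(57) = 79.3 + 79.8 = 159.1
[2] 1.25(61) + 1.5(8) + 0.75(57) = 131.0
[3] 1.35(61) + 0.6(29) + 0.6(57) + 0.2(79) = 82.4 + 17.4 + 34.2 + 15.8 = 149.8
[4] 1.35(61) = 82.4
[5] 1.3(61) + 1.0(79) + 0.5(57) + 0.2(8) = 79.3 + 79.0 + 28.5 + 1.6 = 188.4
[6] 0.9(61) - 1.6(79) = 54.9 - 126.4 = -71.5
The controlling combination is 5, giving 188.4 psf.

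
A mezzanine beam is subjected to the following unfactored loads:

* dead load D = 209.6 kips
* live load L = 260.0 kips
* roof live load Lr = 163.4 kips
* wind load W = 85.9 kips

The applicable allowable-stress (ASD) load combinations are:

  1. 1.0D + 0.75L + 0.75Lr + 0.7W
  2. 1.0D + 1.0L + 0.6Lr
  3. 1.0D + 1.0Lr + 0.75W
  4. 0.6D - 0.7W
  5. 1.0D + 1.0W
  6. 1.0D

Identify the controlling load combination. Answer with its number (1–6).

Combination 1

1. 1.0(209.6) + 0.75(260.0) + 0.75(163.4) + 0.7(85.9) = 587.28
2. 1.0(209.6) + 1.0(260.0) + 0.6(163.4) = 567.64
3. 1.0(209.6) + 1.0(163.4) + 0.75(85.9) = 437.43
4. 0.6(209.6) - 0.7(85.9) = 65.63
5. 1.0(209.6) + 1.0(85.9) = 295.50
6. 1.0(209.6) = 209.60
The largest value is 587.28 kips from combination 1.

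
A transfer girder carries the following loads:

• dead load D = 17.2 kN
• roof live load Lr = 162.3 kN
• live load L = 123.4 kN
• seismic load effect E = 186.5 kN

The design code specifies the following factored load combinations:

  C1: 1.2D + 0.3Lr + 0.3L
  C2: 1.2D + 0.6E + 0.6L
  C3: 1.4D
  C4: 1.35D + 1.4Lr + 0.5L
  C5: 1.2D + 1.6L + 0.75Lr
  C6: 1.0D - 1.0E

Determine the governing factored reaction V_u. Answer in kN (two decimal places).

C1: 1.2(17.2) + 0.3(162.3) + 0.3(123.4) = 106.35
C2: 1.2(17.2) + 0.6(186.5) + 0.6(123.4) = 206.58
C3: 1.4(17.2) = 24.08
C4: 1.35(17.2) + 1.4(162.3) + 0.5(123.4) = 312.14
C5: 1.2(17.2) + 1.6(123.4) + 0.75(162.3) = 339.81
C6: 1.0(17.2) - 1.0(186.5) = -169.30
The controlling combination is 5, giving 339.81 kN.

339.81 kN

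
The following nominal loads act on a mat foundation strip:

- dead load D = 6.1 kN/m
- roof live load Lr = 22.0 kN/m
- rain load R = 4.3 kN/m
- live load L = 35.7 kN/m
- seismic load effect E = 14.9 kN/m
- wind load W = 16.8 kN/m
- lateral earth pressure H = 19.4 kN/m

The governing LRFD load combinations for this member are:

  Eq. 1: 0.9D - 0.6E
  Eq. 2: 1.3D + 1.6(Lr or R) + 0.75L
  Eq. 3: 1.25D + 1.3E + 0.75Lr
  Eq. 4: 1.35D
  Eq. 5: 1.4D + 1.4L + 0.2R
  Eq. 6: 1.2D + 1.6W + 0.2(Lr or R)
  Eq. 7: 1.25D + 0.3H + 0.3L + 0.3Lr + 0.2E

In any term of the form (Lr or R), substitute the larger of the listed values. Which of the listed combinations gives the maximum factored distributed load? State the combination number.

Combination 2

(Lr or R) → Lr = 22.0 kN/m.
Eq. 1: 0.9(6.1) - 0.6(14.9) = 5.49 - 8.94 = -3.45
Eq. 2: 1.3(6.1) + 1.6(22.0) + 0.75(35.7) = 7.93 + 35.20 + 26.78 = 69.91
Eq. 3: 1.25(6.1) + 1.3(14.9) + 0.75(22.0) = 7.63 + 19.37 + 16.50 = 43.50
Eq. 4: 1.35(6.1) = 8.24
Eq. 5: 1.4(6.1) + 1.4(35.7) + 0.2(4.3) = 8.54 + 49.98 + 0.86 = 59.38
Eq. 6: 1.2(6.1) + 1.6(16.8) + 0.2(22.0) = 7.32 + 26.88 + 4.40 = 38.60
Eq. 7: 1.25(6.1) + 0.3(19.4) + 0.3(35.7) + 0.3(22.0) + 0.2(14.9) = 7.63 + 5.82 + 10.71 + 6.60 + 2.98 = 33.74
The largest value is 69.91 kN/m from combination 2.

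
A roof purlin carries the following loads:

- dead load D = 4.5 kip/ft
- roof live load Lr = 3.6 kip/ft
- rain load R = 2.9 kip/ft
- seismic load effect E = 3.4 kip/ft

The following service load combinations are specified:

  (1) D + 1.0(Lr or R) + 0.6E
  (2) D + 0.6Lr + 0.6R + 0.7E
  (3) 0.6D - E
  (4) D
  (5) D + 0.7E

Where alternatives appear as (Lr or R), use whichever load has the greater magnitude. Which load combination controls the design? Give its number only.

(Lr or R) → Lr = 3.6 kip/ft.
(1) 1.0(4.5) + 1.0(3.6) + 0.6(3.4) = 4.50 + 3.60 + 2.04 = 10.14
(2) 1.0(4.5) + 0.6(3.6) + 0.6(2.9) + 0.7(3.4) = 4.50 + 2.16 + 1.74 + 2.38 = 10.78
(3) 0.6(4.5) - 1.0(3.4) = 2.70 - 3.40 = -0.70
(4) 1.0(4.5) = 4.50
(5) 1.0(4.5) + 0.7(3.4) = 4.50 + 2.38 = 6.88
The largest value is 10.78 kip/ft from combination 2.

Combination 2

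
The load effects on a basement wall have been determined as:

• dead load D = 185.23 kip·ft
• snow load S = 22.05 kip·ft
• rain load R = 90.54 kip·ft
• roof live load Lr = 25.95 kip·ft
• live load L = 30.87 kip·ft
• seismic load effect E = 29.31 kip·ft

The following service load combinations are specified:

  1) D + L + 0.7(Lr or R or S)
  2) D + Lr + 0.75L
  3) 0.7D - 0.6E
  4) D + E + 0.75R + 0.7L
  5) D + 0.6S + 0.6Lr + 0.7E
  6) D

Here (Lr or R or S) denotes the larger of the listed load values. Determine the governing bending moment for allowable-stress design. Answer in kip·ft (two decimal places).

304.05 kip·ft

(Lr or R or S) → R = 90.54 kip·ft.
1) 1.0(185.23) + 1.0(30.87) + 0.7(90.54) = 185.23 + 30.87 + 63.38 = 279.48
2) 1.0(185.23) + 1.0(25.95) + 0.75(30.87) = 185.23 + 25.95 + 23.15 = 234.33
3) 0.7(185.23) - 0.6(29.31) = 112.08
4) 1.0(185.23) + 1.0(29.31) + 0.75(90.54) + 0.7(30.87) = 304.05
5) 1.0(185.23) + 0.6(22.05) + 0.6(25.95) + 0.7(29.31) = 185.23 + 13.23 + 15.57 + 20.52 = 234.55
6) 1.0(185.23) = 185.23
Maximum is from combination 4.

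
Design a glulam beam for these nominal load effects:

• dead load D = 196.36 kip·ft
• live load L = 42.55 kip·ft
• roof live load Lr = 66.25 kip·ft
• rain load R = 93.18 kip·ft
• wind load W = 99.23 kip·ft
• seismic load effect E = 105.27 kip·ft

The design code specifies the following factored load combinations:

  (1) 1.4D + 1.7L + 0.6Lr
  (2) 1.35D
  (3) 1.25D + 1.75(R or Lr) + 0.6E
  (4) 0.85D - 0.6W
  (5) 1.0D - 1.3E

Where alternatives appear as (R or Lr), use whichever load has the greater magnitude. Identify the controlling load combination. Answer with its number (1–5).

Combination 3

(R or Lr) → R = 93.18 kip·ft.
(1) 1.4(196.36) + 1.7(42.55) + 0.6(66.25) = 274.90 + 72.34 + 39.75 = 386.99
(2) 1.35(196.36) = 265.09
(3) 1.25(196.36) + 1.75(93.18) + 0.6(105.27) = 245.45 + 163.07 + 63.16 = 471.68
(4) 0.85(196.36) - 0.6(99.23) = 166.91 - 59.54 = 107.37
(5) 1.0(196.36) - 1.3(105.27) = 196.36 - 136.85 = 59.51
The largest value is 471.68 kip·ft from combination 3.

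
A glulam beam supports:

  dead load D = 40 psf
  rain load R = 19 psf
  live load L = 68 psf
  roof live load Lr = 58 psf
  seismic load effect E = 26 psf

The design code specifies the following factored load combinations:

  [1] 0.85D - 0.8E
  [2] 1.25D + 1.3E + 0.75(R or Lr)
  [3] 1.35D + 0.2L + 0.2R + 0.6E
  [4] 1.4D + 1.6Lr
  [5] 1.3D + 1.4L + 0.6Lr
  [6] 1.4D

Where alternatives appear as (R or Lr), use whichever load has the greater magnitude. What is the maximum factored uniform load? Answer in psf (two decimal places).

182.00 psf

(R or Lr) → Lr = 58 psf.
[1] 0.85(40) - 0.8(26) = 34.00 - 20.80 = 13.20
[2] 1.25(40) + 1.3(26) + 0.75(58) = 50.00 + 33.80 + 43.50 = 127.30
[3] 1.35(40) + 0.2(68) + 0.2(19) + 0.6(26) = 54.00 + 13.60 + 3.80 + 15.60 = 87.00
[4] 1.4(40) + 1.6(58) = 56.00 + 92.80 = 148.80
[5] 1.3(40) + 1.4(68) + 0.6(58) = 52.00 + 95.20 + 34.80 = 182.00
[6] 1.4(40) = 56.00
Combination 5 governs: q_u = 182.00 psf.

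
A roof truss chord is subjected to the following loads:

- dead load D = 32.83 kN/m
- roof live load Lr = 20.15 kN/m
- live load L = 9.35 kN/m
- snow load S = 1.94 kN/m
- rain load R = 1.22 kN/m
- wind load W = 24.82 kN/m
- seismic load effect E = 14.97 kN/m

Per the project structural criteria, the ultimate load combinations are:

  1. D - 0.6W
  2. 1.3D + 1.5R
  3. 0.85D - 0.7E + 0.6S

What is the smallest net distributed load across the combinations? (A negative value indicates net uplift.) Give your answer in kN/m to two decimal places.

17.94 kN/m

1. 1.0(32.83) - 0.6(24.82) = 32.83 - 14.89 = 17.94
2. 1.3(32.83) + 1.5(1.22) = 42.68 + 1.83 = 44.51
3. 0.85(32.83) - 0.7(14.97) + 0.6(1.94) = 27.91 - 10.48 + 1.16 = 18.59
Combination 1 gives the minimum: 17.94 kN/m.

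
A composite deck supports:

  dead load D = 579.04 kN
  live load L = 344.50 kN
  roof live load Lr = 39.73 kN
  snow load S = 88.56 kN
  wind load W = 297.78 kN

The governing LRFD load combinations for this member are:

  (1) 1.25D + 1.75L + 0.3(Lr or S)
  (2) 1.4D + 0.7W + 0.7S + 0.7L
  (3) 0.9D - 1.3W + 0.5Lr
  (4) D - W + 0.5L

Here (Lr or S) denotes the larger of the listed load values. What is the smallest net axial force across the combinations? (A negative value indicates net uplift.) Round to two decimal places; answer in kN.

153.89 kN

(Lr or S) → S = 88.56 kN.
(1) 1.25(579.04) + 1.75(344.50) + 0.3(88.56) = 1353.24
(2) 1.4(579.04) + 0.7(297.78) + 0.7(88.56) + 0.7(344.50) = 1322.24
(3) 0.9(579.04) - 1.3(297.78) + 0.5(39.73) = 153.89
(4) 1.0(579.04) - 1.0(297.78) + 0.5(344.50) = 453.51
Combination 3 gives the minimum: 153.89 kN.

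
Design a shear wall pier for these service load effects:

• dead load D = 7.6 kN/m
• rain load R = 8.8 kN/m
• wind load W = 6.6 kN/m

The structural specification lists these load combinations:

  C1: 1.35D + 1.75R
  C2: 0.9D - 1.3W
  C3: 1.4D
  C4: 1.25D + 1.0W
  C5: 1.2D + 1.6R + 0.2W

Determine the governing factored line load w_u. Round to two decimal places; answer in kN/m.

25.66 kN/m

C1: 1.35(7.6) + 1.75(8.8) = 25.66
C2: 0.9(7.6) - 1.3(6.6) = -1.74
C3: 1.4(7.6) = 10.64
C4: 1.25(7.6) + 1.0(6.6) = 16.10
C5: 1.2(7.6) + 1.6(8.8) + 0.2(6.6) = 24.52
The controlling combination is 1, giving 25.66 kN/m.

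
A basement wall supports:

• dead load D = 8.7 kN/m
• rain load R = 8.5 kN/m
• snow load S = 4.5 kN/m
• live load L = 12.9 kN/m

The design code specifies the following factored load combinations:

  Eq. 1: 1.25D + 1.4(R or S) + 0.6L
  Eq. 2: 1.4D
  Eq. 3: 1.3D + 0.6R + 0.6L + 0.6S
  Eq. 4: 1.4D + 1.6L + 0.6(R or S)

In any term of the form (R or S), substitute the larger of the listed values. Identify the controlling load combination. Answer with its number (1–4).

(R or S) → R = 8.5 kN/m.
Eq. 1: 1.25(8.7) + 1.4(8.5) + 0.6(12.9) = 30.5
Eq. 2: 1.4(8.7) = 12.2
Eq. 3: 1.3(8.7) + 0.6(8.5) + 0.6(12.9) + 0.6(4.5) = 26.9
Eq. 4: 1.4(8.7) + 1.6(12.9) + 0.6(8.5) = 37.9
The largest value is 37.9 kN/m from combination 4.

Combination 4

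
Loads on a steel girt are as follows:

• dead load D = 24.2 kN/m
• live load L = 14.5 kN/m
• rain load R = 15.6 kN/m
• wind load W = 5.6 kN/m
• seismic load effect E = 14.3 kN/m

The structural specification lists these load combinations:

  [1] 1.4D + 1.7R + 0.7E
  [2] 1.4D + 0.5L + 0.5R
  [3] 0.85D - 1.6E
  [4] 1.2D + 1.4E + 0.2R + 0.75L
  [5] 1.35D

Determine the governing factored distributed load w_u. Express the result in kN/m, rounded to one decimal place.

70.4 kN/m

[1] 1.4(24.2) + 1.7(15.6) + 0.7(14.3) = 33.9 + 26.5 + 10.0 = 70.4
[2] 1.4(24.2) + 0.5(14.5) + 0.5(15.6) = 48.9
[3] 0.85(24.2) - 1.6(14.3) = 20.6 - 22.9 = -2.3
[4] 1.2(24.2) + 1.4(14.3) + 0.2(15.6) + 0.75(14.5) = 63.1
[5] 1.35(24.2) = 32.7
Combination 1 governs: w_u = 70.4 kN/m.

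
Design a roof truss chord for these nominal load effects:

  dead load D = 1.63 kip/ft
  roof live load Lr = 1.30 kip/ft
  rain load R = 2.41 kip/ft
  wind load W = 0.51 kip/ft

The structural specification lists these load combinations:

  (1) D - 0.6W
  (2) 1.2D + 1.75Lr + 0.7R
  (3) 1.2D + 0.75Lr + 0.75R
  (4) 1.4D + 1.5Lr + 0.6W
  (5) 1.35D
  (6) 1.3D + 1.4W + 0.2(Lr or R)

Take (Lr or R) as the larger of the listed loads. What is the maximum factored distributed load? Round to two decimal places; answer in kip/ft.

(Lr or R) → R = 2.41 kip/ft.
(1) 1.0(1.63) - 0.6(0.51) = 1.63 - 0.31 = 1.32
(2) 1.2(1.63) + 1.75(1.30) + 0.7(2.41) = 5.92
(3) 1.2(1.63) + 0.75(1.30) + 0.75(2.41) = 4.74
(4) 1.4(1.63) + 1.5(1.30) + 0.6(0.51) = 2.28 + 1.95 + 0.31 = 4.54
(5) 1.35(1.63) = 2.20
(6) 1.3(1.63) + 1.4(0.51) + 0.2(2.41) = 3.32
Combination 2 governs: w_u = 5.92 kip/ft.

5.92 kip/ft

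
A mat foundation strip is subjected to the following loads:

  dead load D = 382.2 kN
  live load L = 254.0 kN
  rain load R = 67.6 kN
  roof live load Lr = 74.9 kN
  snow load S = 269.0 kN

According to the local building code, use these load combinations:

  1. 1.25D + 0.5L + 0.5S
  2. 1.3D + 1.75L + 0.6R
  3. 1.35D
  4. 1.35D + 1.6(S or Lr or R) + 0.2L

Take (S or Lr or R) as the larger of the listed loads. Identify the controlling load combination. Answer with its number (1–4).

Combination 4

(S or Lr or R) → S = 269.0 kN.
1. 1.25(382.2) + 0.5(254.0) + 0.5(269.0) = 477.75 + 127.00 + 134.50 = 739.25
2. 1.3(382.2) + 1.75(254.0) + 0.6(67.6) = 496.86 + 444.50 + 40.56 = 981.92
3. 1.35(382.2) = 515.97
4. 1.35(382.2) + 1.6(269.0) + 0.2(254.0) = 515.97 + 430.40 + 50.80 = 997.17
The largest value is 997.17 kN from combination 4.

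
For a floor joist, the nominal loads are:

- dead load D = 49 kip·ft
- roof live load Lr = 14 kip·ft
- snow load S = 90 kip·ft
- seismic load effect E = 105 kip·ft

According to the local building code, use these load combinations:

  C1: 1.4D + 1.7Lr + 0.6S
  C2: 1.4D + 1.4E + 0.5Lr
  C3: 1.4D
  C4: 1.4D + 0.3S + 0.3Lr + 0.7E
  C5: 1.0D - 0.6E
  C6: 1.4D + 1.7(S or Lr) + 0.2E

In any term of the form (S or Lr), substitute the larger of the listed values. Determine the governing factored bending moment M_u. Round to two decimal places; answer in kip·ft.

(S or Lr) → S = 90 kip·ft.
C1: 1.4(49) + 1.7(14) + 0.6(90) = 68.60 + 23.80 + 54.00 = 146.40
C2: 1.4(49) + 1.4(105) + 0.5(14) = 68.60 + 147.00 + 7.00 = 222.60
C3: 1.4(49) = 68.60
C4: 1.4(49) + 0.3(90) + 0.3(14) + 0.7(105) = 68.60 + 27.00 + 4.20 + 73.50 = 173.30
C5: 1.0(49) - 0.6(105) = 49.00 - 63.00 = -14.00
C6: 1.4(49) + 1.7(90) + 0.2(105) = 68.60 + 153.00 + 21.00 = 242.60
Maximum is from combination 6.

242.60 kip·ft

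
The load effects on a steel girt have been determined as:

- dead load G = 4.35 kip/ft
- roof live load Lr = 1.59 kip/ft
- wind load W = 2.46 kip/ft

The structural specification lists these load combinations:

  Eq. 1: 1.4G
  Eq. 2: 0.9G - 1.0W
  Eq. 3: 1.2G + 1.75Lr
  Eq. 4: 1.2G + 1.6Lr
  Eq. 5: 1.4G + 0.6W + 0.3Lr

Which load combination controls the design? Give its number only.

Eq. 1: 1.4(4.35) = 6.09
Eq. 2: 0.9(4.35) - 1.0(2.46) = 3.92 - 2.46 = 1.46
Eq. 3: 1.2(4.35) + 1.75(1.59) = 5.22 + 2.78 = 8.00
Eq. 4: 1.2(4.35) + 1.6(1.59) = 5.22 + 2.54 = 7.76
Eq. 5: 1.4(4.35) + 0.6(2.46) + 0.3(1.59) = 8.04
The largest value is 8.04 kip/ft from combination 5.

Combination 5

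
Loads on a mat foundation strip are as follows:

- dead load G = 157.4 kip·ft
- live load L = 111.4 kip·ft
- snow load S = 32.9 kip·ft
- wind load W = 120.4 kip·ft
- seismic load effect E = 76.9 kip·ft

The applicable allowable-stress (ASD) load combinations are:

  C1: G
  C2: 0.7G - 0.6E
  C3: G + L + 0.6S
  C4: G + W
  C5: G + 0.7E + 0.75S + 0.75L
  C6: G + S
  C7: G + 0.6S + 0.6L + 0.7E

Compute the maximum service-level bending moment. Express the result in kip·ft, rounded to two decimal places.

C1: 1.0(157.4) = 157.40
C2: 0.7(157.4) - 0.6(76.9) = 110.18 - 46.14 = 64.04
C3: 1.0(157.4) + 1.0(111.4) + 0.6(32.9) = 157.40 + 111.40 + 19.74 = 288.54
C4: 1.0(157.4) + 1.0(120.4) = 157.40 + 120.40 = 277.80
C5: 1.0(157.4) + 0.7(76.9) + 0.75(32.9) + 0.75(111.4) = 157.40 + 53.83 + 24.68 + 83.55 = 319.46
C6: 1.0(157.4) + 1.0(32.9) = 157.40 + 32.90 = 190.30
C7: 1.0(157.4) + 0.6(32.9) + 0.6(111.4) + 0.7(76.9) = 157.40 + 19.74 + 66.84 + 53.83 = 297.81
The controlling combination is 5, giving 319.46 kip·ft.

319.46 kip·ft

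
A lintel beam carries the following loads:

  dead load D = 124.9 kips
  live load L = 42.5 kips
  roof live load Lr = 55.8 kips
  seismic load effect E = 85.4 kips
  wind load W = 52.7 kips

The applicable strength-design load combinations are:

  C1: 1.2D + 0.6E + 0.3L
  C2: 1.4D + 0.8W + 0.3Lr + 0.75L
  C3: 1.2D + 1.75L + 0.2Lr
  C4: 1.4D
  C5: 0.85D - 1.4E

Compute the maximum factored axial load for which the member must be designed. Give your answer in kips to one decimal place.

C1: 1.2(124.9) + 0.6(85.4) + 0.3(42.5) = 149.9 + 51.2 + 12.8 = 213.9
C2: 1.4(124.9) + 0.8(52.7) + 0.3(55.8) + 0.75(42.5) = 265.6
C3: 1.2(124.9) + 1.75(42.5) + 0.2(55.8) = 235.4
C4: 1.4(124.9) = 174.9
C5: 0.85(124.9) - 1.4(85.4) = 106.2 - 119.6 = -13.4
Combination 2 governs: P_u = 265.6 kips.

265.6 kips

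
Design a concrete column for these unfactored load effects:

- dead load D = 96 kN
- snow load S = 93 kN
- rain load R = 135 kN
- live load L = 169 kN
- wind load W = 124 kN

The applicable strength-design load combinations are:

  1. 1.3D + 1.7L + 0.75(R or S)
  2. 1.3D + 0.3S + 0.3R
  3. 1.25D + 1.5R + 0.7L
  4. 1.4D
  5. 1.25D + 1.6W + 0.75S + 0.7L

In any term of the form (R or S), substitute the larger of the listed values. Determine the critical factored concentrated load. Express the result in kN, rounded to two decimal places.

(R or S) → R = 135 kN.
1. 1.3(96) + 1.7(169) + 0.75(135) = 124.80 + 287.30 + 101.25 = 513.35
2. 1.3(96) + 0.3(93) + 0.3(135) = 124.80 + 27.90 + 40.50 = 193.20
3. 1.25(96) + 1.5(135) + 0.7(169) = 120.00 + 202.50 + 118.30 = 440.80
4. 1.4(96) = 134.40
5. 1.25(96) + 1.6(124) + 0.75(93) + 0.7(169) = 120.00 + 198.40 + 69.75 + 118.30 = 506.45
Maximum is from combination 1.

513.35 kN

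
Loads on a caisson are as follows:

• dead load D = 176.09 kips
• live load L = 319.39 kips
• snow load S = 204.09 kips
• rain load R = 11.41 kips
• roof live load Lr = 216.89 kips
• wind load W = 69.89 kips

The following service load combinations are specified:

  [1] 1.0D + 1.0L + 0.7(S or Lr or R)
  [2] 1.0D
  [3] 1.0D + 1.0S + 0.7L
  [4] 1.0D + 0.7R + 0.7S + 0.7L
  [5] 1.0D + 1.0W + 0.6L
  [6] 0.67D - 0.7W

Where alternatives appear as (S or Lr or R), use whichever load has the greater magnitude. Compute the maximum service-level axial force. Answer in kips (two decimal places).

647.30 kips

(S or Lr or R) → Lr = 216.89 kips.
[1] 1.0(176.09) + 1.0(319.39) + 0.7(216.89) = 176.09 + 319.39 + 151.82 = 647.30
[2] 1.0(176.09) = 176.09
[3] 1.0(176.09) + 1.0(204.09) + 0.7(319.39) = 176.09 + 204.09 + 223.57 = 603.75
[4] 1.0(176.09) + 0.7(11.41) + 0.7(204.09) + 0.7(319.39) = 176.09 + 7.99 + 142.86 + 223.57 = 550.51
[5] 1.0(176.09) + 1.0(69.89) + 0.6(319.39) = 176.09 + 69.89 + 191.63 = 437.61
[6] 0.67(176.09) - 0.7(69.89) = 117.98 - 48.92 = 69.06
Combination 1 governs: P = 647.30 kips.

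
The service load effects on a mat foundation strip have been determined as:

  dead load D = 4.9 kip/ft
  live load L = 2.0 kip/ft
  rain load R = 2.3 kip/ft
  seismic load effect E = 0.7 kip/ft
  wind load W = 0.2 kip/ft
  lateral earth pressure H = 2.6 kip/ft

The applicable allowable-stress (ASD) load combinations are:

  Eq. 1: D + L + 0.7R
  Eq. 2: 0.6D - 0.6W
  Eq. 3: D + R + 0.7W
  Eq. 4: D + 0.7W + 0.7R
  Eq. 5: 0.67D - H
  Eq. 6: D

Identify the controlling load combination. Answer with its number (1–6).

Combination 1

Eq. 1: 1.0(4.9) + 1.0(2.0) + 0.7(2.3) = 4.9 + 2.0 + 1.6 = 8.5
Eq. 2: 0.6(4.9) - 0.6(0.2) = 2.9 - 0.1 = 2.8
Eq. 3: 1.0(4.9) + 1.0(2.3) + 0.7(0.2) = 4.9 + 2.3 + 0.1 = 7.3
Eq. 4: 1.0(4.9) + 0.7(0.2) + 0.7(2.3) = 6.7
Eq. 5: 0.67(4.9) - 1.0(2.6) = 3.3 - 2.6 = 0.7
Eq. 6: 1.0(4.9) = 4.9
The largest value is 8.5 kip/ft from combination 1.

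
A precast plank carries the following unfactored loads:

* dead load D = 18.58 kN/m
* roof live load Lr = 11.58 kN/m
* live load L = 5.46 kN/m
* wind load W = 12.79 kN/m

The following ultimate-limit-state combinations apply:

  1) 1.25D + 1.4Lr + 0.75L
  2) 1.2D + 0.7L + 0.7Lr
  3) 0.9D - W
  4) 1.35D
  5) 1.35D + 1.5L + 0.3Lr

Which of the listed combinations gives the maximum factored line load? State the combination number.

Combination 1

1) 1.25(18.58) + 1.4(11.58) + 0.75(5.46) = 43.53
2) 1.2(18.58) + 0.7(5.46) + 0.7(11.58) = 34.22
3) 0.9(18.58) - 1.0(12.79) = 16.72 - 12.79 = 3.93
4) 1.35(18.58) = 25.08
5) 1.35(18.58) + 1.5(5.46) + 0.3(11.58) = 36.75
The largest value is 43.53 kN/m from combination 1.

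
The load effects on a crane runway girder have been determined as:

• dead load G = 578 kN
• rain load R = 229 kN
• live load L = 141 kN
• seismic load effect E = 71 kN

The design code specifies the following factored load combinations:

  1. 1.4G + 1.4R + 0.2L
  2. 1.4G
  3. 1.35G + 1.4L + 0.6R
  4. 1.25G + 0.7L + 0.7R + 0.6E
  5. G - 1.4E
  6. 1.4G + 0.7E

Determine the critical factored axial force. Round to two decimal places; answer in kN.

1158.00 kN

1. 1.4(578) + 1.4(229) + 0.2(141) = 1158.00
2. 1.4(578) = 809.20
3. 1.35(578) + 1.4(141) + 0.6(229) = 1115.10
4. 1.25(578) + 0.7(141) + 0.7(229) + 0.6(71) = 1024.10
5. 1.0(578) - 1.4(71) = 478.60
6. 1.4(578) + 0.7(71) = 858.90
The controlling combination is 1, giving 1158.00 kN.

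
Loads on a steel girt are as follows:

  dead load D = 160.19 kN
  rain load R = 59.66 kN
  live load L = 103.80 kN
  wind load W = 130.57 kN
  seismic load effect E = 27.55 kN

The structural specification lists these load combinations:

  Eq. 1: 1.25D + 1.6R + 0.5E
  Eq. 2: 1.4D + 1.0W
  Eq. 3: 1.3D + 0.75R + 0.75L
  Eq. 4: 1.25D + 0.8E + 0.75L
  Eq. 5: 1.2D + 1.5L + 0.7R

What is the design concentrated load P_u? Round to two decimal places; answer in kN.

389.69 kN

Eq. 1: 1.25(160.19) + 1.6(59.66) + 0.5(27.55) = 309.47
Eq. 2: 1.4(160.19) + 1.0(130.57) = 224.27 + 130.57 = 354.84
Eq. 3: 1.3(160.19) + 0.75(59.66) + 0.75(103.80) = 330.84
Eq. 4: 1.25(160.19) + 0.8(27.55) + 0.75(103.80) = 200.24 + 22.04 + 77.85 = 300.13
Eq. 5: 1.2(160.19) + 1.5(103.80) + 0.7(59.66) = 192.23 + 155.70 + 41.76 = 389.69
Maximum is from combination 5.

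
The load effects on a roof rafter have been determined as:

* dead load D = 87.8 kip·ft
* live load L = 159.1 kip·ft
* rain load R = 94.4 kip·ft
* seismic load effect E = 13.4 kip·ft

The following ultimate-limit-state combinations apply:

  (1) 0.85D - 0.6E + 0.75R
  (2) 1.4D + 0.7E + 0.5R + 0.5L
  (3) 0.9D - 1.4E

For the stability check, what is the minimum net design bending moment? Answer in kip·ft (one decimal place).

(1) 0.85(87.8) - 0.6(13.4) + 0.75(94.4) = 74.6 - 8.0 + 70.8 = 137.4
(2) 1.4(87.8) + 0.7(13.4) + 0.5(94.4) + 0.5(159.1) = 122.9 + 9.4 + 47.2 + 79.6 = 259.1
(3) 0.9(87.8) - 1.4(13.4) = 60.3
Combination 3 gives the minimum: 60.3 kip·ft.

60.3 kip·ft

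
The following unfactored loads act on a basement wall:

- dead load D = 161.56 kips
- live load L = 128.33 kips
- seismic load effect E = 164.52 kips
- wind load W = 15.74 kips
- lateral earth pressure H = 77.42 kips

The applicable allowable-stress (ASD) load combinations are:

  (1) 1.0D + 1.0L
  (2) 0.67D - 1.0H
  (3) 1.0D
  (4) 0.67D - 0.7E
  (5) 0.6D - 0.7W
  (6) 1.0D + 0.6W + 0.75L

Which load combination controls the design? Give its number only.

(1) 1.0(161.56) + 1.0(128.33) = 161.56 + 128.33 = 289.89
(2) 0.67(161.56) - 1.0(77.42) = 108.25 - 77.42 = 30.83
(3) 1.0(161.56) = 161.56
(4) 0.67(161.56) - 0.7(164.52) = -6.92
(5) 0.6(161.56) - 0.7(15.74) = 96.94 - 11.02 = 85.92
(6) 1.0(161.56) + 0.6(15.74) + 0.75(128.33) = 161.56 + 9.44 + 96.25 = 267.25
The largest value is 289.89 kips from combination 1.

Combination 1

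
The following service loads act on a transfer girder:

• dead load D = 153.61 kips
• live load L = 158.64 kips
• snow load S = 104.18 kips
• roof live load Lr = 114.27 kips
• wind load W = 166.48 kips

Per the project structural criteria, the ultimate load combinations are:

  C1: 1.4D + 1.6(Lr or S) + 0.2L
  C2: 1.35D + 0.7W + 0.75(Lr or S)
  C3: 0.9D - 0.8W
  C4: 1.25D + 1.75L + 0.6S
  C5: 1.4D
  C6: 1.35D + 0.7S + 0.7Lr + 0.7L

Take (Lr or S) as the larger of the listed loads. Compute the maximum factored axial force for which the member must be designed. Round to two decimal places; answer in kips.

(Lr or S) → Lr = 114.27 kips.
C1: 1.4(153.61) + 1.6(114.27) + 0.2(158.64) = 215.05 + 182.83 + 31.73 = 429.61
C2: 1.35(153.61) + 0.7(166.48) + 0.75(114.27) = 207.37 + 116.54 + 85.70 = 409.61
C3: 0.9(153.61) - 0.8(166.48) = 138.25 - 133.18 = 5.07
C4: 1.25(153.61) + 1.75(158.64) + 0.6(104.18) = 192.01 + 277.62 + 62.51 = 532.14
C5: 1.4(153.61) = 215.05
C6: 1.35(153.61) + 0.7(104.18) + 0.7(114.27) + 0.7(158.64) = 207.37 + 72.93 + 79.99 + 111.05 = 471.34
Combination 4 governs: P_u = 532.14 kips.

532.14 kips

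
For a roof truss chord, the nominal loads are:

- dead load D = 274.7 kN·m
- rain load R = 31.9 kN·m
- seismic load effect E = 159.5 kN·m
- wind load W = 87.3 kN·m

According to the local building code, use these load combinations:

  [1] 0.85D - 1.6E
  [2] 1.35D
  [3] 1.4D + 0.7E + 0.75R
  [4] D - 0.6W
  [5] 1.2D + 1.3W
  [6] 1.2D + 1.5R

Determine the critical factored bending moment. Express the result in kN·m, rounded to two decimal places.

520.16 kN·m

[1] 0.85(274.7) - 1.6(159.5) = -21.71
[2] 1.35(274.7) = 370.85
[3] 1.4(274.7) + 0.7(159.5) + 0.75(31.9) = 520.16
[4] 1.0(274.7) - 0.6(87.3) = 222.32
[5] 1.2(274.7) + 1.3(87.3) = 443.13
[6] 1.2(274.7) + 1.5(31.9) = 377.49
Maximum is from combination 3.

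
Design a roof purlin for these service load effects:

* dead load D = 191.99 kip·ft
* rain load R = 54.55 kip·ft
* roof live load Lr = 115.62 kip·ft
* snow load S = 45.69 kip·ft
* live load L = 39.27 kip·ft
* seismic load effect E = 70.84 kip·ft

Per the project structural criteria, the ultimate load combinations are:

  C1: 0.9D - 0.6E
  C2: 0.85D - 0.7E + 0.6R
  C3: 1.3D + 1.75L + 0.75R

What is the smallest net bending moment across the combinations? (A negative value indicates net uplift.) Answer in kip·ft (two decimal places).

C1: 0.9(191.99) - 0.6(70.84) = 172.79 - 42.50 = 130.29
C2: 0.85(191.99) - 0.7(70.84) + 0.6(54.55) = 163.19 - 49.59 + 32.73 = 146.33
C3: 1.3(191.99) + 1.75(39.27) + 0.75(54.55) = 249.59 + 68.72 + 40.91 = 359.22
Combination 1 gives the minimum: 130.29 kip·ft.

130.29 kip·ft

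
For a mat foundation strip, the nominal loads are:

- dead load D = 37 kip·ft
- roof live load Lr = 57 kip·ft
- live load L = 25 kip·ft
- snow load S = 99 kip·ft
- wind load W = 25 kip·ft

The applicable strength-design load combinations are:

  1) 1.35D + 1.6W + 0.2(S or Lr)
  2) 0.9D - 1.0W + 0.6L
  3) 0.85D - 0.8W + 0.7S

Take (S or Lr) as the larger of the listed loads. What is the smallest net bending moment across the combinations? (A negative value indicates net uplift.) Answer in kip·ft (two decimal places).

(S or Lr) → S = 99 kip·ft.
1) 1.35(37) + 1.6(25) + 0.2(99) = 109.75
2) 0.9(37) - 1.0(25) + 0.6(25) = 23.30
3) 0.85(37) - 0.8(25) + 0.7(99) = 80.75
Combination 2 gives the minimum: 23.30 kip·ft.

23.30 kip·ft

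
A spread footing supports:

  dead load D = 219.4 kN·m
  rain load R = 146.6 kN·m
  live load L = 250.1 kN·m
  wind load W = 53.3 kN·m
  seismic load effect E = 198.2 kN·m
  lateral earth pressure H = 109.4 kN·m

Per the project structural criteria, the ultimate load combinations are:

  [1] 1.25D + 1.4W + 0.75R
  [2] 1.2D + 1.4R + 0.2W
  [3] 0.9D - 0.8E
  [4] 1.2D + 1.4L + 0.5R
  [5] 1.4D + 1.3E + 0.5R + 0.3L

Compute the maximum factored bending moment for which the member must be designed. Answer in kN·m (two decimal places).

713.15 kN·m

[1] 1.25(219.4) + 1.4(53.3) + 0.75(146.6) = 274.25 + 74.62 + 109.95 = 458.82
[2] 1.2(219.4) + 1.4(146.6) + 0.2(53.3) = 263.28 + 205.24 + 10.66 = 479.18
[3] 0.9(219.4) - 0.8(198.2) = 197.46 - 158.56 = 38.90
[4] 1.2(219.4) + 1.4(250.1) + 0.5(146.6) = 263.28 + 350.14 + 73.30 = 686.72
[5] 1.4(219.4) + 1.3(198.2) + 0.5(146.6) + 0.3(250.1) = 307.16 + 257.66 + 73.30 + 75.03 = 713.15
The controlling combination is 5, giving 713.15 kN·m.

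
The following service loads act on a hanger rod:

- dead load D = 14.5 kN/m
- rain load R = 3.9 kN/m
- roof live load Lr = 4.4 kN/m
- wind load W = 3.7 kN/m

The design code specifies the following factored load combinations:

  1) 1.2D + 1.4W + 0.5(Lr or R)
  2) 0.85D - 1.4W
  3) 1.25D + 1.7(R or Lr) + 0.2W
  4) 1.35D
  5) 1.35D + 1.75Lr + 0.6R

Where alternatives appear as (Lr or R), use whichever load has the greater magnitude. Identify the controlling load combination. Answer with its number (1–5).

Combination 5

(Lr or R) → Lr = 4.4 kN/m; (R or Lr) → Lr = 4.4 kN/m.
1) 1.2(14.5) + 1.4(3.7) + 0.5(4.4) = 17.4 + 5.2 + 2.2 = 24.8
2) 0.85(14.5) - 1.4(3.7) = 12.3 - 5.2 = 7.1
3) 1.25(14.5) + 1.7(4.4) + 0.2(3.7) = 18.1 + 7.5 + 0.7 = 26.3
4) 1.35(14.5) = 19.6
5) 1.35(14.5) + 1.75(4.4) + 0.6(3.9) = 19.6 + 7.7 + 2.3 = 29.6
The largest value is 29.6 kN/m from combination 5.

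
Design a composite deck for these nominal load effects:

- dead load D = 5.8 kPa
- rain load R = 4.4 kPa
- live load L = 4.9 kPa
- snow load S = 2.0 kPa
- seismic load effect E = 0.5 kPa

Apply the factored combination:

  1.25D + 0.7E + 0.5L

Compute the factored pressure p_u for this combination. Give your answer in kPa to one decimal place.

10.1 kPa

1.25(5.8) + 0.7(0.5) + 0.5(4.9) = 10.1
p_u = 10.1 kPa.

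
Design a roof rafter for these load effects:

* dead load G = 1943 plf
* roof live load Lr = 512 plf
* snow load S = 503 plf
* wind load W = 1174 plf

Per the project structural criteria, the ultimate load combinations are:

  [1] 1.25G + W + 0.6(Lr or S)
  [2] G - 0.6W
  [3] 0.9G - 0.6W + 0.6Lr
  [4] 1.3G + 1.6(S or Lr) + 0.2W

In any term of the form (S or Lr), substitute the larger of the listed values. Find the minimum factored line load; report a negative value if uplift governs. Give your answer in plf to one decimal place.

1238.6 plf

(Lr or S) → Lr = 512 plf; (S or Lr) → Lr = 512 plf.
[1] 1.25(1943) + 1.0(1174) + 0.6(512) = 2428.8 + 1174.0 + 307.2 = 3910.0
[2] 1.0(1943) - 0.6(1174) = 1943.0 - 704.4 = 1238.6
[3] 0.9(1943) - 0.6(1174) + 0.6(512) = 1748.7 - 704.4 + 307.2 = 1351.5
[4] 1.3(1943) + 1.6(512) + 0.2(1174) = 2525.9 + 819.2 + 234.8 = 3579.9
Combination 2 gives the minimum: 1238.6 plf.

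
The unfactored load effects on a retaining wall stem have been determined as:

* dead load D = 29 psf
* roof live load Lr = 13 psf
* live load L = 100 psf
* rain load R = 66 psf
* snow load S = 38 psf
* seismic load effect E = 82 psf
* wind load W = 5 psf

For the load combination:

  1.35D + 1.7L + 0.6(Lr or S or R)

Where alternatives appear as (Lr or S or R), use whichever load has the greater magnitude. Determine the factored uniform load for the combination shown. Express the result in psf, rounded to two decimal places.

(Lr or S or R) → R = 66 psf.
1.35(29) + 1.7(100) + 0.6(66) = 39.15 + 170.00 + 39.60 = 248.75
q_u = 248.75 psf.

248.75 psf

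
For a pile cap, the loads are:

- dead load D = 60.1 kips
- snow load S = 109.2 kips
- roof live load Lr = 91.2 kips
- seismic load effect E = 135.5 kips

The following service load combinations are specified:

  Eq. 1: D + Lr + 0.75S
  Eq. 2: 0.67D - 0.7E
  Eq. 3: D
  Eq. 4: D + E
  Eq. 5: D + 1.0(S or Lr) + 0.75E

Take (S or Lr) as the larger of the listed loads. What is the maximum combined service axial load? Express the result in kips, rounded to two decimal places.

270.93 kips

(S or Lr) → S = 109.2 kips.
Eq. 1: 1.0(60.1) + 1.0(91.2) + 0.75(109.2) = 60.10 + 91.20 + 81.90 = 233.20
Eq. 2: 0.67(60.1) - 0.7(135.5) = 40.27 - 94.85 = -54.58
Eq. 3: 1.0(60.1) = 60.10
Eq. 4: 1.0(60.1) + 1.0(135.5) = 60.10 + 135.50 = 195.60
Eq. 5: 1.0(60.1) + 1.0(109.2) + 0.75(135.5) = 60.10 + 109.20 + 101.63 = 270.93
Combination 5 governs: P = 270.93 kips.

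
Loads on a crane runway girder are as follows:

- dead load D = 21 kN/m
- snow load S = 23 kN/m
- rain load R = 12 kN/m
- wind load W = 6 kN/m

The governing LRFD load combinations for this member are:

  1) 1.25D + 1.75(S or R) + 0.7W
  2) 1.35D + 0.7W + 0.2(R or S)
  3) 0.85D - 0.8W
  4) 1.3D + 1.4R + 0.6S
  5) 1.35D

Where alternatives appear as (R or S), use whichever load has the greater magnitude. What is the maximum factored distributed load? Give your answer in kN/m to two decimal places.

70.70 kN/m

(S or R) → S = 23 kN/m; (R or S) → S = 23 kN/m.
1) 1.25(21) + 1.75(23) + 0.7(6) = 26.25 + 40.25 + 4.20 = 70.70
2) 1.35(21) + 0.7(6) + 0.2(23) = 28.35 + 4.20 + 4.60 = 37.15
3) 0.85(21) - 0.8(6) = 17.85 - 4.80 = 13.05
4) 1.3(21) + 1.4(12) + 0.6(23) = 27.30 + 16.80 + 13.80 = 57.90
5) 1.35(21) = 28.35
Combination 1 governs: w_u = 70.70 kN/m.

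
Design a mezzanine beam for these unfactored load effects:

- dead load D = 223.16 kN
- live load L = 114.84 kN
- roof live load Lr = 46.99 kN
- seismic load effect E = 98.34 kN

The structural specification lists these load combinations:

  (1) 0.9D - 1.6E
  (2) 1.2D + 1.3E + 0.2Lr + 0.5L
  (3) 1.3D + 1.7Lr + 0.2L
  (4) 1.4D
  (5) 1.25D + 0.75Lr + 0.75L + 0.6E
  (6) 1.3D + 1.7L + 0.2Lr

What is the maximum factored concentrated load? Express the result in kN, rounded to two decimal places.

494.73 kN

(1) 0.9(223.16) - 1.6(98.34) = 200.84 - 157.34 = 43.50
(2) 1.2(223.16) + 1.3(98.34) + 0.2(46.99) + 0.5(114.84) = 267.79 + 127.84 + 9.40 + 57.42 = 462.45
(3) 1.3(223.16) + 1.7(46.99) + 0.2(114.84) = 290.11 + 79.88 + 22.97 = 392.96
(4) 1.4(223.16) = 312.42
(5) 1.25(223.16) + 0.75(46.99) + 0.75(114.84) + 0.6(98.34) = 459.33
(6) 1.3(223.16) + 1.7(114.84) + 0.2(46.99) = 494.73
Combination 6 governs: P_u = 494.73 kN.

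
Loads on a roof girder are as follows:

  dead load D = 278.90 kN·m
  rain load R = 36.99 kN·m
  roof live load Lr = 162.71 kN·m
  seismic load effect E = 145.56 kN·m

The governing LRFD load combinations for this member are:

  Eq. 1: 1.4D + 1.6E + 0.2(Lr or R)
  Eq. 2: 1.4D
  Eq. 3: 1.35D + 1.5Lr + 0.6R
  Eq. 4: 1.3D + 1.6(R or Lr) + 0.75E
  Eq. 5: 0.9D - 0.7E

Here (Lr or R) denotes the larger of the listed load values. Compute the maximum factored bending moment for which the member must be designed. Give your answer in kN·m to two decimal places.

732.08 kN·m

(Lr or R) → Lr = 162.71 kN·m; (R or Lr) → Lr = 162.71 kN·m.
Eq. 1: 1.4(278.90) + 1.6(145.56) + 0.2(162.71) = 390.46 + 232.90 + 32.54 = 655.90
Eq. 2: 1.4(278.90) = 390.46
Eq. 3: 1.35(278.90) + 1.5(162.71) + 0.6(36.99) = 642.77
Eq. 4: 1.3(278.90) + 1.6(162.71) + 0.75(145.56) = 362.57 + 260.34 + 109.17 = 732.08
Eq. 5: 0.9(278.90) - 0.7(145.56) = 251.01 - 101.89 = 149.12
Combination 4 governs: M_u = 732.08 kN·m.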